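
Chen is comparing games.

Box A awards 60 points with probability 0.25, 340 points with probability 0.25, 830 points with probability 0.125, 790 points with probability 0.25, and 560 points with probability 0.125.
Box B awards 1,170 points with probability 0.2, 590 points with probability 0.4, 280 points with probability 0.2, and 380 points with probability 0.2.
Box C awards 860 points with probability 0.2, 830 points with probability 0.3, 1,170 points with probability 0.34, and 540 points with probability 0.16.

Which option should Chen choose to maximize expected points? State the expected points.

Box C (905.2 points)

Box A = 0.25 × 60 + 0.25 × 340 + 0.125 × 830 + 0.25 × 790 + 0.125 × 560 = 15 + 85 + 103.75 + 197.5 + 70 = 471.25
Box B = 0.2 × 1170 + 0.4 × 590 + 0.2 × 280 + 0.2 × 380 = 234 + 236 + 56 + 76 = 602
Box C = 0.2 × 860 + 0.3 × 830 + 0.34 × 1170 + 0.16 × 540 = 172 + 249 + 397.8 + 86.4 = 905.2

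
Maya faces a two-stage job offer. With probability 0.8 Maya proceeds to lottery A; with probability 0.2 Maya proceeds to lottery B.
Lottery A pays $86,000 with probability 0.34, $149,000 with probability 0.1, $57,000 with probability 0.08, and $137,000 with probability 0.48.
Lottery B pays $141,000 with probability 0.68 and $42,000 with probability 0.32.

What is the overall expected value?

EV(A) = 0.34 × 86000 + 0.1 × 149000 + 0.08 × 57000 + 0.48 × 137000 = 29240 + 14900 + 4560 + 65760 = 114460
EV(B) = 0.68 × 141000 + 0.32 × 42000 = 95880 + 13440 = 109320
Overall = 0.8 × 114460 + 0.2 × 109320 = 91568 + 21864 = 113432

$113,432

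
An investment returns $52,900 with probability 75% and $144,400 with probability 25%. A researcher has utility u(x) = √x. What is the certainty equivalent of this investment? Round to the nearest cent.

E[u] = 0.75·√52900 + 0.25·√144400 = 0.75·230 + 0.25·380 = 267.5
CE = (267.5)² = 71556.25

$71,556.25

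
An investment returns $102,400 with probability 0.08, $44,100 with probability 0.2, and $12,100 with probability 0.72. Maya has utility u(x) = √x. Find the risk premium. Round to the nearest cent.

$4,173.76

E[u] = 0.08·√102400 + 0.2·√44100 + 0.72·√12100 = 0.08·320 + 0.2·210 + 0.72·110 = 146.8
CE = (146.8)² = 21550.24
Risk premium = EV − CE = 25724 − 21550.24 = 4173.76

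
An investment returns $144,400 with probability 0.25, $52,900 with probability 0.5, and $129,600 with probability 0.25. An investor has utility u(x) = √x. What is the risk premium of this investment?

$4,950

E[u] = 0.25·√144400 + 0.5·√52900 + 0.25·√129600 = 0.25·380 + 0.5·230 + 0.25·360 = 300
CE = (300)² = 90000
Risk premium = EV − CE = 94950 − 90000 = 4950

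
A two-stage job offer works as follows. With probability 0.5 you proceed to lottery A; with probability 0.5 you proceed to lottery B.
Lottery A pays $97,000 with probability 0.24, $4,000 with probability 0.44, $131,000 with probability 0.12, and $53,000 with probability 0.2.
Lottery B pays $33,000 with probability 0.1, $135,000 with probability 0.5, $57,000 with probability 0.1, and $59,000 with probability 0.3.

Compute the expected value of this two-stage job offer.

$72,780

EV(A) = 0.24 × 97000 + 0.44 × 4000 + 0.12 × 131000 + 0.2 × 53000 = 23280 + 1760 + 15720 + 10600 = 51360
EV(B) = 0.1 × 33000 + 0.5 × 135000 + 0.1 × 57000 + 0.3 × 59000 = 3300 + 67500 + 5700 + 17700 = 94200
Overall = 0.5 × 51360 + 0.5 × 94200 = 25680 + 47100 = 72780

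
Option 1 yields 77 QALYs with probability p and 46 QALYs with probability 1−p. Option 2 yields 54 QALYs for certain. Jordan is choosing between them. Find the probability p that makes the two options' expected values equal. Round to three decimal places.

p = 0.258

p·77 + (1−p)·46 = 54
31p + 46 = 54
p = (54 − 46) / 31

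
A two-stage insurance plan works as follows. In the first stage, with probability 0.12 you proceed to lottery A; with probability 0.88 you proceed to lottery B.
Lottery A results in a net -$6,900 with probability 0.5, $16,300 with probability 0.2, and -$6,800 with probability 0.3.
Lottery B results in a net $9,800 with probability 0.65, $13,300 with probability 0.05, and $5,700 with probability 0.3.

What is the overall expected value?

EV(A) = 0.5 × (-6900) + 0.2 × 16300 + 0.3 × (-6800) = -3450 + 3260 − 2040 = -2230
EV(B) = 0.65 × 9800 + 0.05 × 13300 + 0.3 × 5700 = 6370 + 665 + 1710 = 8745
Overall = 0.12 × (-2230) + 0.88 × 8745 = -267.6 + 7695.6 = 7428

$7,428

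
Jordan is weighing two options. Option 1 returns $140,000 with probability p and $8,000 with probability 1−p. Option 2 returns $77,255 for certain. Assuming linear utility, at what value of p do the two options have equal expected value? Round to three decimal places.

p·140000 + (1−p)·8000 = 77255
132000p + 8000 = 77255
p = (77255 − 8000) / 132000

p = 0.525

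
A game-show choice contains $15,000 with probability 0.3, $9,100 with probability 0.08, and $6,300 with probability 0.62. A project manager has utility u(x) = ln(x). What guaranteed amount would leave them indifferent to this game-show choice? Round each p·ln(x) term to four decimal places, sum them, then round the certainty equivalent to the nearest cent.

E[u] = 0.3·ln(15000) + 0.08·ln(9100) + 0.62·ln(6300) = 2.8847 + 0.7293 + 5.4239 = 9.0379
CE = e^9.0379 ≈ 8416.08

$8,416.08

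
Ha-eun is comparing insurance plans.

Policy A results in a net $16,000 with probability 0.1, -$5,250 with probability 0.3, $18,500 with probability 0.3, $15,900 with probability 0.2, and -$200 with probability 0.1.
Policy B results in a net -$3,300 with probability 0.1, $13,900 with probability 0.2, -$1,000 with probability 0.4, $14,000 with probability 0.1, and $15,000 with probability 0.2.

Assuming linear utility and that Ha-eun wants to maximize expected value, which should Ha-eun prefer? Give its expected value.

Policy A = 0.1 × 16000 + 0.3 × (-5250) + 0.3 × 18500 + 0.2 × 15900 + 0.1 × (-200) = 1600 − 1575 + 5550 + 3180 − 20 = 8735
Policy B = 0.1 × (-3300) + 0.2 × 13900 + 0.4 × (-1000) + 0.1 × 14000 + 0.2 × 15000 = -330 + 2780 − 400 + 1400 + 3000 = 6450

Policy A ($8,735)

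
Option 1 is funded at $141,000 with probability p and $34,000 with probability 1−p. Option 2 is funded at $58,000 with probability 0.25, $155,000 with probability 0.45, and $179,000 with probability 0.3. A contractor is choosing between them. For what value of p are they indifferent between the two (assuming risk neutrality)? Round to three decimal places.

EV(Option 2) = 0.25 × 58000 + 0.45 × 155000 + 0.3 × 179000 = 14500 + 69750 + 53700 = 137950
p·141000 + (1−p)·34000 = 137950
107000p + 34000 = 137950
p = (137950 − 34000) / 107000

p = 0.971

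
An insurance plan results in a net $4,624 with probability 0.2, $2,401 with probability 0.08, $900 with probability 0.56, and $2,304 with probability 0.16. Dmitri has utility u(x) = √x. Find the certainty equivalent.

$1,764

E[u] = 0.2·√4624 + 0.08·√2401 + 0.56·√900 + 0.16·√2304 = 0.2·68 + 0.08·49 + 0.56·30 + 0.16·48 = 42
CE = (42)² = 1764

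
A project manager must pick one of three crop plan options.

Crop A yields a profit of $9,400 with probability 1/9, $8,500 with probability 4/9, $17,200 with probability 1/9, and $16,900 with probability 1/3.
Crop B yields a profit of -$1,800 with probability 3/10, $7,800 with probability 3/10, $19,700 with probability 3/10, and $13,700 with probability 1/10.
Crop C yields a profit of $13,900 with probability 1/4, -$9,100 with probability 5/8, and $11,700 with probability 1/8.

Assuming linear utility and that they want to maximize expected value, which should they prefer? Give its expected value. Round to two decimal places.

Crop A ($12,366.67)

Crop A = 1/9 × 9400 + 4/9 × 8500 + 1/9 × 17200 + 1/3 × 16900 = 1044.4444 + 3777.7778 + 1911.1111 + 5633.3333 = 12366.6667
Crop B = 3/10 × (-1800) + 3/10 × 7800 + 3/10 × 19700 + 1/10 × 13700 = -540 + 2340 + 5910 + 1370 = 9080
Crop C = 1/4 × 13900 + 5/8 × (-9100) + 1/8 × 11700 = 3475 − 5687.5 + 1462.5 = -750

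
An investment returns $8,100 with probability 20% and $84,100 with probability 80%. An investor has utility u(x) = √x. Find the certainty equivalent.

E[u] = 0.2·√8100 + 0.8·√84100 = 0.2·90 + 0.8·290 = 250
CE = (250)² = 62500

$62,500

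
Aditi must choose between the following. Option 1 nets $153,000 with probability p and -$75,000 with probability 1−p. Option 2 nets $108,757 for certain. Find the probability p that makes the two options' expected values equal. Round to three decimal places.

p = 0.806

p·153000 + (1−p)·(-75000) = 108757
228000p − 75000 = 108757
p = (108757 + 75000) / 228000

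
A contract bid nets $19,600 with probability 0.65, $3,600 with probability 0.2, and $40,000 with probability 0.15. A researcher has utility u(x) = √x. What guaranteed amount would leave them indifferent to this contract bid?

E[u] = 0.65·√19600 + 0.2·√3600 + 0.15·√40000 = 0.65·140 + 0.2·60 + 0.15·200 = 133
CE = (133)² = 17689

$17,689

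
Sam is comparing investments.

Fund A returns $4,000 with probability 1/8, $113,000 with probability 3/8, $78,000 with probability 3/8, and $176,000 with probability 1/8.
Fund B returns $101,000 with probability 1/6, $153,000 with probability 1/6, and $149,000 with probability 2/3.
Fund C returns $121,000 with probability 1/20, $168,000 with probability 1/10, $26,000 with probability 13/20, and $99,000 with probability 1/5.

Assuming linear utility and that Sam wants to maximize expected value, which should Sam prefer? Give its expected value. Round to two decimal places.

Fund B ($141,666.67)

Fund A = 1/8 × 4000 + 3/8 × 113000 + 3/8 × 78000 + 1/8 × 176000 = 500 + 42375 + 29250 + 22000 = 94125
Fund B = 1/6 × 101000 + 1/6 × 153000 + 2/3 × 149000 = 16833.3333 + 25500 + 99333.3333 = 141666.6667
Fund C = 1/20 × 121000 + 1/10 × 168000 + 13/20 × 26000 + 1/5 × 99000 = 6050 + 16800 + 16900 + 19800 = 59550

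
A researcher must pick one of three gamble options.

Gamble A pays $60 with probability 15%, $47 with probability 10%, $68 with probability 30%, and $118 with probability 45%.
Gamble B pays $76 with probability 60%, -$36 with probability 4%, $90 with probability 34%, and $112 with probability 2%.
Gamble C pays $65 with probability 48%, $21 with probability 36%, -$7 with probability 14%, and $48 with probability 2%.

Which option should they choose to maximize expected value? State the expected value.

Gamble A ($87.20)

Gamble A = 0.15 × 60 + 0.1 × 47 + 0.3 × 68 + 0.45 × 118 = 9 + 4.7 + 20.4 + 53.1 = 87.2
Gamble B = 0.6 × 76 + 0.04 × (-36) + 0.34 × 90 + 0.02 × 112 = 45.6 − 1.44 + 30.6 + 2.24 = 77
Gamble C = 0.48 × 65 + 0.36 × 21 + 0.14 × (-7) + 0.02 × 48 = 31.2 + 7.56 − 0.98 + 0.96 = 38.74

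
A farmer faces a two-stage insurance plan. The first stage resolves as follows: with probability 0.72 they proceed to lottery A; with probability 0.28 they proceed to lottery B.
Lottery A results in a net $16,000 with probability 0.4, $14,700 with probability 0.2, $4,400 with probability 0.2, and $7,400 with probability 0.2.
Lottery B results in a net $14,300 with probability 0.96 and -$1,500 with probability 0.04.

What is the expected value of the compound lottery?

EV(A) = 0.4 × 16000 + 0.2 × 14700 + 0.2 × 4400 + 0.2 × 7400 = 6400 + 2940 + 880 + 1480 = 11700
EV(B) = 0.96 × 14300 + 0.04 × (-1500) = 13728 − 60 = 13668
Overall = 0.72 × 11700 + 0.28 × 13668 = 8424 + 3827.04 = 12251.04

$12,251.04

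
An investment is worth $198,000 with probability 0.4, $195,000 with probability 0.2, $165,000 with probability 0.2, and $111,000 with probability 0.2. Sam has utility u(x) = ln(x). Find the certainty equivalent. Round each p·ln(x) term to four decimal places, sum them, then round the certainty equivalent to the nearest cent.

$169,532.51

E[u] = 0.4·ln(198000) + 0.2·ln(195000) + 0.2·ln(165000) + 0.2·ln(111000) = 4.8784 + 2.4362 + 2.4027 + 2.3235 = 12.0408
CE = e^12.0408 ≈ 169532.51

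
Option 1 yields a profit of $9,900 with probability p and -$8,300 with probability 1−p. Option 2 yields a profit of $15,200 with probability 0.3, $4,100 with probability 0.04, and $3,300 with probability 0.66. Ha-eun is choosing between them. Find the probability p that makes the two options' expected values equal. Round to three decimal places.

p = 0.835

EV(Option 2) = 0.3 × 15200 + 0.04 × 4100 + 0.66 × 3300 = 4560 + 164 + 2178 = 6902
p·9900 + (1−p)·(-8300) = 6902
18200p − 8300 = 6902
p = (6902 + 8300) / 18200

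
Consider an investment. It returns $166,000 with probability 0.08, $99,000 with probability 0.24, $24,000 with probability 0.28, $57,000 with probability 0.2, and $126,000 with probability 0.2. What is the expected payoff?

$80,360

EV = 0.08 × 166000 + 0.24 × 99000 + 0.28 × 24000 + 0.2 × 57000 + 0.2 × 126000 = 13280 + 23760 + 6720 + 11400 + 25200 = 80360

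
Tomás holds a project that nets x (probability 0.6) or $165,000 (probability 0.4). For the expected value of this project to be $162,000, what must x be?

0.6·x + 0.4·165000 = 162000
0.6·x = 162000 − 66000 = 96000
x = 96000 / 0.6 = 160000

x = $160,000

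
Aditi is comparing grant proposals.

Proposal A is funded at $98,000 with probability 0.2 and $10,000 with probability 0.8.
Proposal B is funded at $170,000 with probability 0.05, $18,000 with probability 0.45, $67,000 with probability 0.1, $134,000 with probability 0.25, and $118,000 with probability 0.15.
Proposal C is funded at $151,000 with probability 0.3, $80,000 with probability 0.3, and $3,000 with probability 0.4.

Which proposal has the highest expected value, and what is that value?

Proposal A = 0.2 × 98000 + 0.8 × 10000 = 19600 + 8000 = 27600
Proposal B = 0.05 × 170000 + 0.45 × 18000 + 0.1 × 67000 + 0.25 × 134000 + 0.15 × 118000 = 8500 + 8100 + 6700 + 33500 + 17700 = 74500
Proposal C = 0.3 × 151000 + 0.3 × 80000 + 0.4 × 3000 = 45300 + 24000 + 1200 = 70500

Proposal B ($74,500)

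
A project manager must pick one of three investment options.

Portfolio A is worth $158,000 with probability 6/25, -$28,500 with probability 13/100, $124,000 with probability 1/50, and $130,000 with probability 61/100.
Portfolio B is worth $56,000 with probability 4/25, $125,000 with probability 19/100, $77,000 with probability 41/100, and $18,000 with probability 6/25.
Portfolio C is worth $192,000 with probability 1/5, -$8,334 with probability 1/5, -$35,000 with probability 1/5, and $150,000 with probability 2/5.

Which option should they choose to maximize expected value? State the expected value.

Portfolio A = 6/25 × 158000 + 13/100 × (-28500) + 1/50 × 124000 + 61/100 × 130000 = 37920 − 3705 + 2480 + 79300 = 115995
Portfolio B = 4/25 × 56000 + 19/100 × 125000 + 41/100 × 77000 + 6/25 × 18000 = 8960 + 23750 + 31570 + 4320 = 68600
Portfolio C = 1/5 × 192000 + 1/5 × (-8334) + 1/5 × (-35000) + 2/5 × 150000 = 38400 − 1666.8 − 7000 + 60000 = 89733.2

Portfolio A ($115,995)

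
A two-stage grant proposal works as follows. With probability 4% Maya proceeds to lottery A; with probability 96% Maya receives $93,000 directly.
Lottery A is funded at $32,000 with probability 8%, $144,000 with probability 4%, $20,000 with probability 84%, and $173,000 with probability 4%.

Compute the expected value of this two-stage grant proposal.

$90,561.60

EV(A) = 0.08 × 32000 + 0.04 × 144000 + 0.84 × 20000 + 0.04 × 173000 = 2560 + 5760 + 16800 + 6920 = 32040
Branch B: 93000 (certain)
Overall = 0.04 × 32040 + 0.96 × 93000 = 1281.6 + 89280 = 90561.6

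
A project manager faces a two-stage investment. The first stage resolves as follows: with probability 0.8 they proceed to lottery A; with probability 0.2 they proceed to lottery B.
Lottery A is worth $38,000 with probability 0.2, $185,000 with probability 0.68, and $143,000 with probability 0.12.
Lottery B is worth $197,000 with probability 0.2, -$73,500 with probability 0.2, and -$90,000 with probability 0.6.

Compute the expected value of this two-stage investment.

EV(A) = 0.2 × 38000 + 0.68 × 185000 + 0.12 × 143000 = 7600 + 125800 + 17160 = 150560
EV(B) = 0.2 × 197000 + 0.2 × (-73500) + 0.6 × (-90000) = 39400 − 14700 − 54000 = -29300
Overall = 0.8 × 150560 + 0.2 × (-29300) = 120448 − 5860 = 114588

$114,588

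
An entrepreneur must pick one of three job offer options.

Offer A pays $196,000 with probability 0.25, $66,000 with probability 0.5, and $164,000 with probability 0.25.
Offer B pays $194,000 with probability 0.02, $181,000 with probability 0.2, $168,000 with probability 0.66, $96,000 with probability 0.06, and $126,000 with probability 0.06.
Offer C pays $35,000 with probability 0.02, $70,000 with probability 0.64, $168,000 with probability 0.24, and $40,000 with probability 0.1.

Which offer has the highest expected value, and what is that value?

Offer B ($164,280)

Offer A = 0.25 × 196000 + 0.5 × 66000 + 0.25 × 164000 = 49000 + 33000 + 41000 = 123000
Offer B = 0.02 × 194000 + 0.2 × 181000 + 0.66 × 168000 + 0.06 × 96000 + 0.06 × 126000 = 3880 + 36200 + 110880 + 5760 + 7560 = 164280
Offer C = 0.02 × 35000 + 0.64 × 70000 + 0.24 × 168000 + 0.1 × 40000 = 700 + 44800 + 40320 + 4000 = 89820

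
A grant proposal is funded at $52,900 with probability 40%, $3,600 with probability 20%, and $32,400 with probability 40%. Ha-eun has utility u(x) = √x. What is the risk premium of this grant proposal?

$3,864

E[u] = 0.4·√52900 + 0.2·√3600 + 0.4·√32400 = 0.4·230 + 0.2·60 + 0.4·180 = 176
CE = (176)² = 30976
Risk premium = EV − CE = 34840 − 30976 = 3864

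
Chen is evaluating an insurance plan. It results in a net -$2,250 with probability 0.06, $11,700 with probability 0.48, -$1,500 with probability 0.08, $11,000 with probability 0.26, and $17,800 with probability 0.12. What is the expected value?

EV = 0.06 × (-2250) + 0.48 × 11700 + 0.08 × (-1500) + 0.26 × 11000 + 0.12 × 17800 = -135 + 5616 − 120 + 2860 + 2136 = 10357

$10,357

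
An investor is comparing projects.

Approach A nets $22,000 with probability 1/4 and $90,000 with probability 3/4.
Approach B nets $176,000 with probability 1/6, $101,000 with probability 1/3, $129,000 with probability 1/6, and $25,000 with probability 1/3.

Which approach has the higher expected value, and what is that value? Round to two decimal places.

Approach B ($92,833.33)

Approach A = 1/4 × 22000 + 3/4 × 90000 = 5500 + 67500 = 73000
Approach B = 1/6 × 176000 + 1/3 × 101000 + 1/6 × 129000 + 1/3 × 25000 = 29333.3333 + 33666.6667 + 21500 + 8333.3333 = 92833.3333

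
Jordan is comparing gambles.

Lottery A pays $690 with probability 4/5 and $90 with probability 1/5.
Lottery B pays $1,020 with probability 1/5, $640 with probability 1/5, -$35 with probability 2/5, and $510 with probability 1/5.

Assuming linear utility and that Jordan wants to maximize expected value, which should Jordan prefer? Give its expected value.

Lottery A ($570)

Lottery A = 4/5 × 690 + 1/5 × 90 = 552 + 18 = 570
Lottery B = 1/5 × 1020 + 1/5 × 640 + 2/5 × (-35) + 1/5 × 510 = 204 + 128 − 14 + 102 = 420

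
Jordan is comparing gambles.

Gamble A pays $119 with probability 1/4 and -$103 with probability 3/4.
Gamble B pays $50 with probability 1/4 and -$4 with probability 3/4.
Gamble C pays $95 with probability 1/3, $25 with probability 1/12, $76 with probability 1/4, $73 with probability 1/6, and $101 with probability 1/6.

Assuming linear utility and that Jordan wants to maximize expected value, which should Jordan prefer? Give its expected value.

Gamble C ($81.75)

Gamble A = 1/4 × 119 + 3/4 × (-103) = 29.75 − 77.25 = -47.5
Gamble B = 1/4 × 50 + 3/4 × (-4) = 12.5 − 3 = 9.5
Gamble C = 1/3 × 95 + 1/12 × 25 + 1/4 × 76 + 1/6 × 73 + 1/6 × 101 = 31.6667 + 2.0833 + 19 + 12.1667 + 16.8333 = 81.75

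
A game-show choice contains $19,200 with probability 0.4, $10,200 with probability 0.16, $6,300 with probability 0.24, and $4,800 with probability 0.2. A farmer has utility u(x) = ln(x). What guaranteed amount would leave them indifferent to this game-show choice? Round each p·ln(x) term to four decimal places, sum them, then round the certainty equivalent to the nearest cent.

E[u] = 0.4·ln(19200) + 0.16·ln(10200) + 0.24·ln(6300) + 0.2·ln(4800) = 3.9451 + 1.4768 + 2.0996 + 1.6953 = 9.2168
CE = e^9.2168 ≈ 10064.81

$10,064.81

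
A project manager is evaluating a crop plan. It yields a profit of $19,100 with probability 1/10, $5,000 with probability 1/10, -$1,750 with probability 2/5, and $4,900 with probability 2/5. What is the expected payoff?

EV = 1/10 × 19100 + 1/10 × 5000 + 2/5 × (-1750) + 2/5 × 4900 = 1910 + 500 − 700 + 1960 = 3670

$3,670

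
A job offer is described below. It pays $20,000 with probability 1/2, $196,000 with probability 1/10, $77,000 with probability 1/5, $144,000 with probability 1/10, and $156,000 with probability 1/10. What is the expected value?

EV = 1/2 × 20000 + 1/10 × 196000 + 1/5 × 77000 + 1/10 × 144000 + 1/10 × 156000 = 10000 + 19600 + 15400 + 14400 + 15600 = 75000

$75,000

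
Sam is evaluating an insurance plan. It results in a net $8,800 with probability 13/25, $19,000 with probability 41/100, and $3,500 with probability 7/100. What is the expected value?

$12,611

EV = 13/25 × 8800 + 41/100 × 19000 + 7/100 × 3500 = 4576 + 7790 + 245 = 12611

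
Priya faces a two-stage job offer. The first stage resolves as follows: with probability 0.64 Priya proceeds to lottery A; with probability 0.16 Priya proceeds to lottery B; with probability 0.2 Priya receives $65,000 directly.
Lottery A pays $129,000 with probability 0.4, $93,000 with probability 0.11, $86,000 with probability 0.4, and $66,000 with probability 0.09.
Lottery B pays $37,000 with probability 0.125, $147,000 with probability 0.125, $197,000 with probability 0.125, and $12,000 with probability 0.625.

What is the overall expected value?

$87,208.80

EV(A) = 0.4 × 129000 + 0.11 × 93000 + 0.4 × 86000 + 0.09 × 66000 = 51600 + 10230 + 34400 + 5940 = 102170
EV(B) = 0.125 × 37000 + 0.125 × 147000 + 0.125 × 197000 + 0.625 × 12000 = 4625 + 18375 + 24625 + 7500 = 55125
Branch C: 65000 (certain)
Overall = 0.64 × 102170 + 0.16 × 55125 + 0.2 × 65000 = 65388.8 + 8820 + 13000 = 87208.8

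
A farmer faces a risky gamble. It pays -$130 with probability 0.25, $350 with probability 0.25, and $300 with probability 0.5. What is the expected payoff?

$205

EV = 0.25 × (-130) + 0.25 × 350 + 0.5 × 300 = -32.5 + 87.5 + 150 = 205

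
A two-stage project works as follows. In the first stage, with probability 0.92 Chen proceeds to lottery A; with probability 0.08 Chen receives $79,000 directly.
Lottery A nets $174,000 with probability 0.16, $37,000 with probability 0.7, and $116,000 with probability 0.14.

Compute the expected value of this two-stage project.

EV(A) = 0.16 × 174000 + 0.7 × 37000 + 0.14 × 116000 = 27840 + 25900 + 16240 = 69980
Branch B: 79000 (certain)
Overall = 0.92 × 69980 + 0.08 × 79000 = 64381.6 + 6320 = 70701.6

$70,701.60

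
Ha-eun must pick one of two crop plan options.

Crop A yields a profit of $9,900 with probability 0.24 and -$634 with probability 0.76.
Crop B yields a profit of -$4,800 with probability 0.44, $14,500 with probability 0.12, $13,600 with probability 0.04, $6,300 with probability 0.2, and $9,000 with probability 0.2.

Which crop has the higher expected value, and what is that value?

Crop B ($3,232)

Crop A = 0.24 × 9900 + 0.76 × (-634) = 2376 − 481.84 = 1894.16
Crop B = 0.44 × (-4800) + 0.12 × 14500 + 0.04 × 13600 + 0.2 × 6300 + 0.2 × 9000 = -2112 + 1740 + 544 + 1260 + 1800 = 3232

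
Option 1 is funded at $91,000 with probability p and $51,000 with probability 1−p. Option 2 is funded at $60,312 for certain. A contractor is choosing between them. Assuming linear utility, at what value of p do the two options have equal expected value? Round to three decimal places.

p·91000 + (1−p)·51000 = 60312
40000p + 51000 = 60312
p = (60312 − 51000) / 40000

p = 0.233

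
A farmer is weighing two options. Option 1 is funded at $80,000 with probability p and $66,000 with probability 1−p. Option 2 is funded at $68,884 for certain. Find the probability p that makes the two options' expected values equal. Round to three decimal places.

p·80000 + (1−p)·66000 = 68884
14000p + 66000 = 68884
p = (68884 − 66000) / 14000

p = 0.206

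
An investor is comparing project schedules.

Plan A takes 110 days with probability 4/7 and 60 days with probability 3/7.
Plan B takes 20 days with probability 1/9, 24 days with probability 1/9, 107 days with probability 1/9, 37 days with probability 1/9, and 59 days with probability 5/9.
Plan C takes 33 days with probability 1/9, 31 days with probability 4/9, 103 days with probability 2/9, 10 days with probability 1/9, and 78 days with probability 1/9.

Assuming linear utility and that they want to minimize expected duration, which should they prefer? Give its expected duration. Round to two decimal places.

Plan C (50.11 days)

Plan A = 4/7 × 110 + 3/7 × 60 = 62.8571 + 25.7143 = 88.5714
Plan B = 1/9 × 20 + 1/9 × 24 + 1/9 × 107 + 1/9 × 37 + 5/9 × 59 = 2.2222 + 2.6667 + 11.8889 + 4.1111 + 32.7778 = 53.6667
Plan C = 1/9 × 33 + 4/9 × 31 + 2/9 × 103 + 1/9 × 10 + 1/9 × 78 = 3.6667 + 13.7778 + 22.8889 + 1.1111 + 8.6667 = 50.1111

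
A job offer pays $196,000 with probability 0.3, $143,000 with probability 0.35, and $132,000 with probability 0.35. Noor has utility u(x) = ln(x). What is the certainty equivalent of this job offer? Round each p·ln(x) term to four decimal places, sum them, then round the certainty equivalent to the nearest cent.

E[u] = 0.3·ln(196000) + 0.35·ln(143000) + 0.35·ln(132000) = 3.6558 + 4.1547 + 4.1267 = 11.9372
CE = e^11.9372 ≈ 152848.12

$152,848.12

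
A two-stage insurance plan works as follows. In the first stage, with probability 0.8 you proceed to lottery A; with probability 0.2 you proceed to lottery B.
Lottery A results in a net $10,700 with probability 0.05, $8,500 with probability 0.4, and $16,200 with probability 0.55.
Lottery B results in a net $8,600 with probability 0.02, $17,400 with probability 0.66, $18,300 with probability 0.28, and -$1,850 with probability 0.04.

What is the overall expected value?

$13,617.20

EV(A) = 0.05 × 10700 + 0.4 × 8500 + 0.55 × 16200 = 535 + 3400 + 8910 = 12845
EV(B) = 0.02 × 8600 + 0.66 × 17400 + 0.28 × 18300 + 0.04 × (-1850) = 172 + 11484 + 5124 − 74 = 16706
Overall = 0.8 × 12845 + 0.2 × 16706 = 10276 + 3341.2 = 13617.2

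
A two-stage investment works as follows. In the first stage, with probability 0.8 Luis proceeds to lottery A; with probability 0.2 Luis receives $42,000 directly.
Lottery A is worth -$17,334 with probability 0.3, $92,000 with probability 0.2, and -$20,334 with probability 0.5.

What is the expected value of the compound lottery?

$10,826.24

EV(A) = 0.3 × (-17334) + 0.2 × 92000 + 0.5 × (-20334) = -5200.2 + 18400 − 10167 = 3032.8
Branch B: 42000 (certain)
Overall = 0.8 × 3032.8 + 0.2 × 42000 = 2426.24 + 8400 = 10826.24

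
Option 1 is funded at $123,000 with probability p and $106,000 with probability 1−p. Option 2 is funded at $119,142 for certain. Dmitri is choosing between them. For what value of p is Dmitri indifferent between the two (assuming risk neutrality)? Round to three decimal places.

p = 0.773

p·123000 + (1−p)·106000 = 119142
17000p + 106000 = 119142
p = (119142 − 106000) / 17000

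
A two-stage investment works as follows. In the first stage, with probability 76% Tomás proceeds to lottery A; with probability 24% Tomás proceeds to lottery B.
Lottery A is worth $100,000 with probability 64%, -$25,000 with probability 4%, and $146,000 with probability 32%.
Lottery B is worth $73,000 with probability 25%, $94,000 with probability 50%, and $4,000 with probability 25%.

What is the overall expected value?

EV(A) = 0.64 × 100000 + 0.04 × (-25000) + 0.32 × 146000 = 64000 − 1000 + 46720 = 109720
EV(B) = 0.25 × 73000 + 0.5 × 94000 + 0.25 × 4000 = 18250 + 47000 + 1000 = 66250
Overall = 0.76 × 109720 + 0.24 × 66250 = 83387.2 + 15900 = 99287.2

$99,287.20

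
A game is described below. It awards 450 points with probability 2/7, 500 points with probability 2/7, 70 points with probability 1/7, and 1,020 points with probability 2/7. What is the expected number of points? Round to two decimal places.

572.86 points

EV = 2/7 × 450 + 2/7 × 500 + 1/7 × 70 + 2/7 × 1020 = 128.5714 + 142.8571 + 10 + 291.4286 = 572.8571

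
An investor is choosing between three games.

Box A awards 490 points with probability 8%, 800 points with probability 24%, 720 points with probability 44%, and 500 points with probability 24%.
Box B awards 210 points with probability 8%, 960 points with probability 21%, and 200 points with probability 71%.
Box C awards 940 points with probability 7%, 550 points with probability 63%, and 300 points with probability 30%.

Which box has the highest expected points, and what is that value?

Box A (668 points)

Box A = 0.08 × 490 + 0.24 × 800 + 0.44 × 720 + 0.24 × 500 = 39.2 + 192 + 316.8 + 120 = 668
Box B = 0.08 × 210 + 0.21 × 960 + 0.71 × 200 = 16.8 + 201.6 + 142 = 360.4
Box C = 0.07 × 940 + 0.63 × 550 + 0.3 × 300 = 65.8 + 346.5 + 90 = 502.3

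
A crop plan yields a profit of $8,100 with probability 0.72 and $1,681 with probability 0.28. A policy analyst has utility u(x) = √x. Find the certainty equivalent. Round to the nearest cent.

$5,818.64

E[u] = 0.72·√8100 + 0.28·√1681 = 0.72·90 + 0.28·41 = 76.28
CE = (76.28)² = 5818.6384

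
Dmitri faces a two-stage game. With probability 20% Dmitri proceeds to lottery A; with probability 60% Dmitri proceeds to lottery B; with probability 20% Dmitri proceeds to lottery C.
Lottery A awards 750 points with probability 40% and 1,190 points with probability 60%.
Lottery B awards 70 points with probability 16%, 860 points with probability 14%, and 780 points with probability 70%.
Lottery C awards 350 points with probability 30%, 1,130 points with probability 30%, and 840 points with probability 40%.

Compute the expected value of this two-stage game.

765.36 points

EV(A) = 0.4 × 750 + 0.6 × 1190 = 300 + 714 = 1014
EV(B) = 0.16 × 70 + 0.14 × 860 + 0.7 × 780 = 11.2 + 120.4 + 546 = 677.6
EV(C) = 0.3 × 350 + 0.3 × 1130 + 0.4 × 840 = 105 + 339 + 336 = 780
Overall = 0.2 × 1014 + 0.6 × 677.6 + 0.2 × 780 = 202.8 + 406.56 + 156 = 765.36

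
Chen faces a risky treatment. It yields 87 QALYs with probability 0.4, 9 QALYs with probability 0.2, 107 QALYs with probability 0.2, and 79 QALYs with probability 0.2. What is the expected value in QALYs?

73.8 QALYs

EV = 0.4 × 87 + 0.2 × 9 + 0.2 × 107 + 0.2 × 79 = 34.8 + 1.8 + 21.4 + 15.8 = 73.8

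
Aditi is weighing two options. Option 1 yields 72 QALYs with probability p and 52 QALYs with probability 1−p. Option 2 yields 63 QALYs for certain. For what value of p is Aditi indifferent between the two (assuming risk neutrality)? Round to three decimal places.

p = 0.550

p·72 + (1−p)·52 = 63
20p + 52 = 63
p = (63 − 52) / 20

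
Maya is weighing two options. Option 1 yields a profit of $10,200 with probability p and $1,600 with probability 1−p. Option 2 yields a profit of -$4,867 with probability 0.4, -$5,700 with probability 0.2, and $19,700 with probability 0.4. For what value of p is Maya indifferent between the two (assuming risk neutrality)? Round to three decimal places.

EV(Option 2) = 0.4 × (-4867) + 0.2 × (-5700) + 0.4 × 19700 = -1946.8 − 1140 + 7880 = 4793.2
p·10200 + (1−p)·1600 = 4793.2
8600p + 1600 = 4793.2
p = (4793.2 − 1600) / 8600

p = 0.371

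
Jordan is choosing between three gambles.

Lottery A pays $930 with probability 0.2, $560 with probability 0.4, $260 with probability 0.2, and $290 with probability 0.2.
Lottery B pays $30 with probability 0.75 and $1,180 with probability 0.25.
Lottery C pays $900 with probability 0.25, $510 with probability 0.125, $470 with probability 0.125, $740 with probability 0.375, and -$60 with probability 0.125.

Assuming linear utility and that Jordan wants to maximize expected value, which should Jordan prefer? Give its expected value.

Lottery A = 0.2 × 930 + 0.4 × 560 + 0.2 × 260 + 0.2 × 290 = 186 + 224 + 52 + 58 = 520
Lottery B = 0.75 × 30 + 0.25 × 1180 = 22.5 + 295 = 317.5
Lottery C = 0.25 × 900 + 0.125 × 510 + 0.125 × 470 + 0.375 × 740 + 0.125 × (-60) = 225 + 63.75 + 58.75 + 277.5 − 7.5 = 617.5

Lottery C ($617.50)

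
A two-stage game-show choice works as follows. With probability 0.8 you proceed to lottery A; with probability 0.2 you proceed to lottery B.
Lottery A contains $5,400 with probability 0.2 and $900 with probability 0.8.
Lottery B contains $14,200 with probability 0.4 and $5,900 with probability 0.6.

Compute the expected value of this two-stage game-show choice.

EV(A) = 0.2 × 5400 + 0.8 × 900 = 1080 + 720 = 1800
EV(B) = 0.4 × 14200 + 0.6 × 5900 = 5680 + 3540 = 9220
Overall = 0.8 × 1800 + 0.2 × 9220 = 1440 + 1844 = 3284

$3,284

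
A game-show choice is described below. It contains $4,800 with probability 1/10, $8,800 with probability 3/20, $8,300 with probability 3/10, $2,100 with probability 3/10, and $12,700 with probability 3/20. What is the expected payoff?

$6,825

EV = 1/10 × 4800 + 3/20 × 8800 + 3/10 × 8300 + 3/10 × 2100 + 3/20 × 12700 = 480 + 1320 + 2490 + 630 + 1905 = 6825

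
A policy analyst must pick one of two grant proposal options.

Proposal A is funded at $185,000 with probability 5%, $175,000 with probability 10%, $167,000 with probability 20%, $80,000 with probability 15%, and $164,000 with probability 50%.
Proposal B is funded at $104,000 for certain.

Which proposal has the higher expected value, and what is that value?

Proposal A ($154,150)

Proposal A = 0.05 × 185000 + 0.1 × 175000 + 0.2 × 167000 + 0.15 × 80000 + 0.5 × 164000 = 9250 + 17500 + 33400 + 12000 + 82000 = 154150
Proposal B: 104000 (certain)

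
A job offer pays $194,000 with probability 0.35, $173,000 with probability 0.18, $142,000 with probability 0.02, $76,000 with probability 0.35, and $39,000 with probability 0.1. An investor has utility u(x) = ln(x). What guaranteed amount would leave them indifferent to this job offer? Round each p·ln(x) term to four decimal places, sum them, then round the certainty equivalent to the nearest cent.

$115,890.38

E[u] = 0.35·ln(194000) + 0.18·ln(173000) + 0.02·ln(142000) + 0.35·ln(76000) + 0.1·ln(39000) = 4.2615 + 2.1710 + 0.2373 + 3.9335 + 1.0571 = 11.6604
CE = e^11.6604 ≈ 115890.38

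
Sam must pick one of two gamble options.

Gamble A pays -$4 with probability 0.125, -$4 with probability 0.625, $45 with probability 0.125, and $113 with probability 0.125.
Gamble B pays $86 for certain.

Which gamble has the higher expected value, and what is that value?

Gamble A = 0.125 × (-4) + 0.625 × (-4) + 0.125 × 45 + 0.125 × 113 = -0.5 − 2.5 + 5.625 + 14.125 = 16.75
Gamble B: 86 (certain)

Gamble B ($86)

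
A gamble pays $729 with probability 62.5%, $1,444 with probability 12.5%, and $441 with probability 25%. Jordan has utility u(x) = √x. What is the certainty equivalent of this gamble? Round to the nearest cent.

E[u] = 0.625·√729 + 0.125·√1444 + 0.25·√441 = 0.625·27 + 0.125·38 + 0.25·21 = 26.875
CE = (26.875)² = 722.265625

$722.27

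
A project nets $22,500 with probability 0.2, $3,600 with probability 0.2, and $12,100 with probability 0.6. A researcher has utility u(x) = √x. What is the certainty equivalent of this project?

$11,664

E[u] = 0.2·√22500 + 0.2·√3600 + 0.6·√12100 = 0.2·150 + 0.2·60 + 0.6·110 = 108
CE = (108)² = 11664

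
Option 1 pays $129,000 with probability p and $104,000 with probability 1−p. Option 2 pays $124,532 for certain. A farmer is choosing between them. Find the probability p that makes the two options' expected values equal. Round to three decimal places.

p·129000 + (1−p)·104000 = 124532
25000p + 104000 = 124532
p = (124532 − 104000) / 25000

p = 0.821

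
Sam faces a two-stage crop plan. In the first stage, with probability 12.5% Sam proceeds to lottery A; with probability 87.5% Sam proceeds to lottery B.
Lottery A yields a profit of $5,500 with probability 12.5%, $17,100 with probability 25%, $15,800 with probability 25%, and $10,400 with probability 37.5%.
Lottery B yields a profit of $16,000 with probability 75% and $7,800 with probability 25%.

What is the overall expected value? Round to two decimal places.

$13,807.81

EV(A) = 0.125 × 5500 + 0.25 × 17100 + 0.25 × 15800 + 0.375 × 10400 = 687.5 + 4275 + 3950 + 3900 = 12812.5
EV(B) = 0.75 × 16000 + 0.25 × 7800 = 12000 + 1950 = 13950
Overall = 0.125 × 12812.5 + 0.875 × 13950 = 1601.5625 + 12206.25 = 13807.8125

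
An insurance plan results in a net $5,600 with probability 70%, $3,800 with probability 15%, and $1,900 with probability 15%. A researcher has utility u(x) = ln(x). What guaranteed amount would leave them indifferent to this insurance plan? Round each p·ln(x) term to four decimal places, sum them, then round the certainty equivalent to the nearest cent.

$4,492.66

E[u] = 0.7·ln(5600) + 0.15·ln(3800) + 0.15·ln(1900) = 6.0414 + 1.2364 + 1.1324 = 8.4102
CE = e^8.4102 ≈ 4492.66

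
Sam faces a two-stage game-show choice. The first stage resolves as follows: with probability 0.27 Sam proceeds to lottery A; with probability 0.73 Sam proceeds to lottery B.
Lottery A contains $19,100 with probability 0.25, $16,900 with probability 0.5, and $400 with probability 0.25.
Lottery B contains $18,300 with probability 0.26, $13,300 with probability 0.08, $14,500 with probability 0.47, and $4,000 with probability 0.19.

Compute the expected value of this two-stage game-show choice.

EV(A) = 0.25 × 19100 + 0.5 × 16900 + 0.25 × 400 = 4775 + 8450 + 100 = 13325
EV(B) = 0.26 × 18300 + 0.08 × 13300 + 0.47 × 14500 + 0.19 × 4000 = 4758 + 1064 + 6815 + 760 = 13397
Overall = 0.27 × 13325 + 0.73 × 13397 = 3597.75 + 9779.81 = 13377.56

$13,377.56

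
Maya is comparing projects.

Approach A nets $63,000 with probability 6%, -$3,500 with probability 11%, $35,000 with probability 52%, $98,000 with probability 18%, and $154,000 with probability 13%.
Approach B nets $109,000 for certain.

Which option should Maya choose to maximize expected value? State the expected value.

Approach B ($109,000)

Approach A = 0.06 × 63000 + 0.11 × (-3500) + 0.52 × 35000 + 0.18 × 98000 + 0.13 × 154000 = 3780 − 385 + 18200 + 17640 + 20020 = 59255
Approach B: 109000 (certain)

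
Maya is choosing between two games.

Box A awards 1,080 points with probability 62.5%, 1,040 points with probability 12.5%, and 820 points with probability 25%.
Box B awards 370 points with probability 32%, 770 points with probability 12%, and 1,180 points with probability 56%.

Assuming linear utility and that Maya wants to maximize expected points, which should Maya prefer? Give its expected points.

Box A (1,010 points)

Box A = 0.625 × 1080 + 0.125 × 1040 + 0.25 × 820 = 675 + 130 + 205 = 1010
Box B = 0.32 × 370 + 0.12 × 770 + 0.56 × 1180 = 118.4 + 92.4 + 660.8 = 871.6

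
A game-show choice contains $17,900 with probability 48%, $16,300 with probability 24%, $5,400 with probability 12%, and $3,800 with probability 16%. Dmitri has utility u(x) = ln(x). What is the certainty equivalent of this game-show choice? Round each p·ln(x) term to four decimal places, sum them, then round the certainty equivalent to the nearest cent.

$11,827.71

E[u] = 0.48·ln(17900) + 0.24·ln(16300) + 0.12·ln(5400) + 0.16·ln(3800) = 4.7004 + 2.3277 + 1.0313 + 1.3188 = 9.3782
CE = e^9.3782 ≈ 11827.71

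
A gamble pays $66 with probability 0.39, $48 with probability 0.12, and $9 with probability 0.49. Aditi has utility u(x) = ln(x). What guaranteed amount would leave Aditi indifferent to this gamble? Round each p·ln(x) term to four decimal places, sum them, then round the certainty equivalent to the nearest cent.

$23.93

E[u] = 0.39·ln(66) + 0.12·ln(48) + 0.49·ln(9) = 1.6340 + 0.4645 + 1.0766 = 3.1751
CE = e^3.1751 ≈ 23.93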